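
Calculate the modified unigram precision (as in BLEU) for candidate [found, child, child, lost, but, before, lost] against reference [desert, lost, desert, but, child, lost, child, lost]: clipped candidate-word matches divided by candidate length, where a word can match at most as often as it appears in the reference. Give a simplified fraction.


Reference word counts: {'but': 1, 'child': 2, 'desert': 2, 'lost': 3}
Checking each candidate word (with clipping):
  'found' -> not in reference -> no match (matches: 0)
  'child' -> in reference (ref count 2, used 1/2) -> match (matches: 1)
  'child' -> in reference (ref count 2, used 2/2) -> match (matches: 2)
  'lost' -> in reference (ref count 3, used 1/3) -> match (matches: 3)
  'but' -> in reference (ref count 1, used 1/1) -> match (matches: 4)
  'before' -> not in reference -> no match (matches: 4)
  'lost' -> in reference (ref count 3, used 2/3) -> match (matches: 5)
Clipped matches: 5, Candidate length: 7
Precision = 5/7

5/7


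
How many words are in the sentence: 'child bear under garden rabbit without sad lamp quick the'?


Counting words by splitting on spaces:
  Word 1: 'child'
  Word 2: 'bear'
  Word 3: 'under'
  Word 4: 'garden'
  Word 5: 'rabbit'
  Word 6: 'without'
  Word 7: 'sad'
  Word 8: 'lamp'
  Word 9: 'quick'
  Word 10: 'the'
Total words: 10

10


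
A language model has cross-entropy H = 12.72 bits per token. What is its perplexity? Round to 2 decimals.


Perplexity formula: PP = 2^H
H = 12.72
PP = 2^12.72
Decompose: 2^12.72 = 2^12 * 2^0.72
2^12 = 4096, 2^0.72 ~ 1.6471820
PP ~ 4096 * 1.6471820 = 6746.8574720
Rounded to 2 decimals: 6746.86

6746.86


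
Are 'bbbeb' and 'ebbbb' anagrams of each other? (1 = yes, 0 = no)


Sort characters of 'bbbeb': 'bbbbe'
Sort characters of 'ebbbb': 'bbbbe'
Sorted forms match -> they ARE anagrams
Result: 1

1


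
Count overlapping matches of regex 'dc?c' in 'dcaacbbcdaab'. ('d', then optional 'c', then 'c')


Pattern: dc?c means 'd', then optional 'c', then 'c'.
Scanning 'dcaacbbcdaab' position-by-position:
  Pos 0: window 'dca' -> MATCH
  Pos 1: window 'caa' -> no
  Pos 2: window 'aac' -> no
  Pos 3: window 'acb' -> no
  Pos 4: window 'cbb' -> no
  Pos 5: window 'bbc' -> no
  Pos 6: window 'bcd' -> no
  Pos 7: window 'cda' -> no
  Pos 8: window 'daa' -> no
  Pos 9: window 'aab' -> no
  Pos 10: window 'ab' -> no
  Pos 11: window 'b' -> no
Total matches: 1

1


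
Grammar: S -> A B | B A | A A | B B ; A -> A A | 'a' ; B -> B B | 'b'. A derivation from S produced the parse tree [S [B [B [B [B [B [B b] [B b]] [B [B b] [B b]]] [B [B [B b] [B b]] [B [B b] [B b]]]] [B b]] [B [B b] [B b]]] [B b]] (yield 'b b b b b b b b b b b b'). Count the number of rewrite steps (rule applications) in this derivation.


Every bracketed nonterminal node [X ...] in the tree is produced by exactly one rule application.
Reading the tree off as a leftmost derivation:
  Step 1: S  =>  B B   (applied S -> B B)
  Step 2: B B  =>  B B B   (applied B -> B B)
  Step 3: B B B  =>  B B B B   (applied B -> B B)
  Step 4: B B B B  =>  B B B B B   (applied B -> B B)
  Step 5: B B B B B  =>  B B B B B B   (applied B -> B B)
  Step 6: B B B B B B  =>  B B B B B B B   (applied B -> B B)
  Step 7: B B B B B B B  =>  b B B B B B B   (applied B -> b)
  Step 8: b B B B B B B  =>  b b B B B B B   (applied B -> b)
  Step 9: b b B B B B B  =>  b b B B B B B B   (applied B -> B B)
  Step 10: b b B B B B B B  =>  b b b B B B B B   (applied B -> b)
  Step 11: b b b B B B B B  =>  b b b b B B B B   (applied B -> b)
  Step 12: b b b b B B B B  =>  b b b b B B B B B   (applied B -> B B)
  Step 13: b b b b B B B B B  =>  b b b b B B B B B B   (applied B -> B B)
  Step 14: b b b b B B B B B B  =>  b b b b b B B B B B   (applied B -> b)
  Step 15: b b b b b B B B B B  =>  b b b b b b B B B B   (applied B -> b)
  Step 16: b b b b b b B B B B  =>  b b b b b b B B B B B   (applied B -> B B)
  Step 17: b b b b b b B B B B B  =>  b b b b b b b B B B B   (applied B -> b)
  Step 18: b b b b b b b B B B B  =>  b b b b b b b b B B B   (applied B -> b)
  Step 19: b b b b b b b b B B B  =>  b b b b b b b b b B B   (applied B -> b)
  Step 20: b b b b b b b b b B B  =>  b b b b b b b b b B B B   (applied B -> B B)
  Step 21: b b b b b b b b b B B B  =>  b b b b b b b b b b B B   (applied B -> b)
  Step 22: b b b b b b b b b b B B  =>  b b b b b b b b b b b B   (applied B -> b)
  Step 23: b b b b b b b b b b b B  =>  b b b b b b b b b b b b   (applied B -> b)
Final yield: b b b b b b b b b b b b
Total rewrite steps: 23

23


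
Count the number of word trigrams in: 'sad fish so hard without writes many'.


Word trigrams from [7] words:
  Trigram 1: (sad fish so)
  Trigram 2: (fish so hard)
  Trigram 3: (so hard without)
  Trigram 4: (hard without writes)
  Trigram 5: (without writes many)
Total word trigrams: 7 - 2 = 5

5


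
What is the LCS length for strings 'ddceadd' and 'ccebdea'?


DP table for LCS of 'ddceadd' and 'ccebdea':
       c  c  e  b  d  e  a
    0  0  0  0  0  0  0  0
  d 0  0  0  0  0  1  1  1
  d 0  0  0  0  0  1  1  1
  c 0  1  1  1  1  1  1  1
  e 0  1  1  2  2  2  2  2
  a 0  1  1  2  2  2  2  3
  d 0  1  1  2  2  3  3  3
  d 0  1  1  2  2  3  3  3
LCS: 'dea'
LCS length = 3

3


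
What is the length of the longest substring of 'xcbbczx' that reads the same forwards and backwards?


Scanning 'xcbbczx' for palindromic substrings.
Substring at positions 1-4: 'cbbc'.
Check: reverse('cbbc') = 'cbbc' -> palindrome confirmed.
Neighbouring characters ('x' / 'z') break symmetry, so it cannot extend further.
No longer palindromic substring exists; longest length = 4

4


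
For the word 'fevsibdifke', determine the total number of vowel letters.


Scanning each character of 'fevsibdifke':
  Position 1: 'f' -> consonant (running count: 0)
  Position 2: 'e' -> vowel (running count: 1)
  Position 3: 'v' -> consonant (running count: 1)
  Position 4: 's' -> consonant (running count: 1)
  Position 5: 'i' -> vowel (running count: 2)
  Position 6: 'b' -> consonant (running count: 2)
  Position 7: 'd' -> consonant (running count: 2)
  Position 8: 'i' -> vowel (running count: 3)
  Position 9: 'f' -> consonant (running count: 3)
  Position 10: 'k' -> consonant (running count: 3)
  Position 11: 'e' -> vowel (running count: 4)
Total vowels: 4

4


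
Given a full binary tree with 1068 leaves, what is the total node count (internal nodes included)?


Leaf nodes (terminals): 1068
Internal nodes = n - 1 = 1068 - 1 = 1067
Total = leaves + internal = 1068 + 1067 = 2135

2135


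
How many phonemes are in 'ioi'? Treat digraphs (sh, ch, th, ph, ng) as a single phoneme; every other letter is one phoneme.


Parsing 'ioi' greedily, digraphs first:
  'i' -> vowel phoneme (phonemes so far: 1)
  'o' -> vowel phoneme (phonemes so far: 2)
  'i' -> vowel phoneme (phonemes so far: 3)
Total phonemes: 3

3


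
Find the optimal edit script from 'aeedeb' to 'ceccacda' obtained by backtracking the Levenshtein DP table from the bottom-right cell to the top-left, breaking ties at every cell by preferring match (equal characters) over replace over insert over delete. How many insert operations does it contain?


Edit distance = 7. Backtracking from cell (6, 8) with preference match > replace > insert > delete,
then listing the resulting alignment 'aeedeb' -> 'ceccacda' left to right:
  Step 1: replace a->c
  Step 2: keep 'e'
  Step 3: insert 'c' [insertion #1]
  Step 4: insert 'c' [insertion #2]
  Step 5: replace e->a
  Step 6: replace d->c
  Step 7: replace e->d
  Step 8: replace b->a
Total insertions: 2

2


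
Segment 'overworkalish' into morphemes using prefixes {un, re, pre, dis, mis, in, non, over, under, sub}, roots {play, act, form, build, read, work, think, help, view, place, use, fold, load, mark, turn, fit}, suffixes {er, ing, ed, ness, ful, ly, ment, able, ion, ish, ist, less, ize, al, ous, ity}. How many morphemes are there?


Segmenting 'overworkalish' against the inventory:
  'over' -> prefix (morpheme 1)
  'work' -> root (morpheme 2)
  'al' -> suffix (morpheme 3)
  'ish' -> suffix (morpheme 4)
Total morphemes: 4

4


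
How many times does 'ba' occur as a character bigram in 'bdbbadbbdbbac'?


Scanning 'bdbbadbbdbbac' for bigram 'ba':
  Position 0: 'bd' -> no
  Position 1: 'db' -> no
  Position 2: 'bb' -> no
  Position 3: 'ba' -> MATCH
  Position 4: 'ad' -> no
  Position 5: 'db' -> no
  Position 6: 'bb' -> no
  Position 7: 'bd' -> no
  Position 8: 'db' -> no
  Position 9: 'bb' -> no
  Position 10: 'ba' -> MATCH
  Position 11: 'ac' -> no
Total matches: 2

2


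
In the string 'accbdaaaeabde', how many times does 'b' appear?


Scanning 'accbdaaaeabde' for 'b':
  Position 3: 'b' -> MATCH (count: 1)
  Position 10: 'b' -> MATCH (count: 2)
Total occurrences of 'b': 2

2


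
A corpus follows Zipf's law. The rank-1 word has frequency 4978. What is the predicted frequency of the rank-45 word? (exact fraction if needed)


Zipf's law: freq(rank) = f1 / rank
f1 = 4978, rank = 45
freq = 4978 / 45
GCD(4978, 45) = 1
Simplified: 4978/45

4978/45


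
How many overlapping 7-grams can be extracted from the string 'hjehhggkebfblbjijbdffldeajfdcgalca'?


String 'hjehhggkebfblbjijbdffldeajfdcgalca' has length L = 34.
Number of overlapping n-grams = L - n + 1
Substituting: 34 - 7 + 1 = 28

28


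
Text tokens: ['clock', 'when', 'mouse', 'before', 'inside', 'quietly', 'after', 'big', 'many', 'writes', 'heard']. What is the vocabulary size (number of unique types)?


Listing all tokens and tracking unique types:
  Token 1: 'clock' -> NEW (unique so far: 1)
  Token 2: 'when' -> NEW (unique so far: 2)
  Token 3: 'mouse' -> NEW (unique so far: 3)
  Token 4: 'before' -> NEW (unique so far: 4)
  Token 5: 'inside' -> NEW (unique so far: 5)
  Token 6: 'quietly' -> NEW (unique so far: 6)
  Token 7: 'after' -> NEW (unique so far: 7)
  Token 8: 'big' -> NEW (unique so far: 8)
  Token 9: 'many' -> NEW (unique so far: 9)
  Token 10: 'writes' -> NEW (unique so far: 10)
  Token 11: 'heard' -> NEW (unique so far: 11)
Unique types: ('after', 'before', 'big', 'clock', 'heard', 'inside', 'many', 'mouse', 'quietly', 'when', 'writes')
Vocabulary size: 11

11


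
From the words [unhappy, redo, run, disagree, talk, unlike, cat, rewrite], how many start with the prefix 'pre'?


Checking each word for prefix 'pre':
  'unhappy' -> no (count: 0)
  'redo' -> no (count: 0)
  'run' -> no (count: 0)
  'disagree' -> no (count: 0)
  'talk' -> no (count: 0)
  'unlike' -> no (count: 0)
  'cat' -> no (count: 0)
  'rewrite' -> no (count: 0)
Total with prefix 'pre': 0

0


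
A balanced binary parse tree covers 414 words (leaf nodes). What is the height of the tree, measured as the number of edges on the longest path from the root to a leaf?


In a balanced binary tree with n leaves the deepest leaf is ceil(log2(n)) edges below the root.
log2(414) = 8.6935
ceil(8.6935) = 9
height (edges) = 9

9


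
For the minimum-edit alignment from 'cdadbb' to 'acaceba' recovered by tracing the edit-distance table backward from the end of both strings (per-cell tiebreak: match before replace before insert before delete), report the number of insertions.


Edit distance = 5. Backtracking from cell (6, 7) with preference match > replace > insert > delete,
then listing the resulting alignment 'cdadbb' -> 'acaceba' left to right:
  Step 1: insert 'a' [insertion #1]
  Step 2: keep 'c'
  Step 3: replace d->a
  Step 4: replace a->c
  Step 5: replace d->e
  Step 6: keep 'b'
  Step 7: replace b->a
Total insertions: 1

1


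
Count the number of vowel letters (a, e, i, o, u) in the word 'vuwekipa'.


Scanning each character of 'vuwekipa':
  Position 1: 'v' -> consonant (running count: 0)
  Position 2: 'u' -> vowel (running count: 1)
  Position 3: 'w' -> consonant (running count: 1)
  Position 4: 'e' -> vowel (running count: 2)
  Position 5: 'k' -> consonant (running count: 2)
  Position 6: 'i' -> vowel (running count: 3)
  Position 7: 'p' -> consonant (running count: 3)
  Position 8: 'a' -> vowel (running count: 4)
Total vowels: 4

4


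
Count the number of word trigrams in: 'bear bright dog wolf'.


Word trigrams from [4] words:
  Trigram 1: (bear bright dog)
  Trigram 2: (bright dog wolf)
Total word trigrams: 4 - 2 = 2

2


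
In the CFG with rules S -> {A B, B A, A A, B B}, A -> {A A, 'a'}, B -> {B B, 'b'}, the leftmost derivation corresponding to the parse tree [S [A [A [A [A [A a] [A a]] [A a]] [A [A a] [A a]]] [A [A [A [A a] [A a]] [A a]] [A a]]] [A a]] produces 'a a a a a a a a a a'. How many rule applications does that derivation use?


Every bracketed nonterminal node [X ...] in the tree is produced by exactly one rule application.
Reading the tree off as a leftmost derivation:
  Step 1: S  =>  A A   (applied S -> A A)
  Step 2: A A  =>  A A A   (applied A -> A A)
  Step 3: A A A  =>  A A A A   (applied A -> A A)
  Step 4: A A A A  =>  A A A A A   (applied A -> A A)
  Step 5: A A A A A  =>  A A A A A A   (applied A -> A A)
  Step 6: A A A A A A  =>  a A A A A A   (applied A -> a)
  Step 7: a A A A A A  =>  a a A A A A   (applied A -> a)
  Step 8: a a A A A A  =>  a a a A A A   (applied A -> a)
  Step 9: a a a A A A  =>  a a a A A A A   (applied A -> A A)
  Step 10: a a a A A A A  =>  a a a a A A A   (applied A -> a)
  Step 11: a a a a A A A  =>  a a a a a A A   (applied A -> a)
  Step 12: a a a a a A A  =>  a a a a a A A A   (applied A -> A A)
  Step 13: a a a a a A A A  =>  a a a a a A A A A   (applied A -> A A)
  Step 14: a a a a a A A A A  =>  a a a a a A A A A A   (applied A -> A A)
  Step 15: a a a a a A A A A A  =>  a a a a a a A A A A   (applied A -> a)
  Step 16: a a a a a a A A A A  =>  a a a a a a a A A A   (applied A -> a)
  Step 17: a a a a a a a A A A  =>  a a a a a a a a A A   (applied A -> a)
  Step 18: a a a a a a a a A A  =>  a a a a a a a a a A   (applied A -> a)
  Step 19: a a a a a a a a a A  =>  a a a a a a a a a a   (applied A -> a)
Final yield: a a a a a a a a a a
Total rewrite steps: 19

19


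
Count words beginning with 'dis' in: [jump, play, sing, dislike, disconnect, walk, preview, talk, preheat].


Checking each word for prefix 'dis':
  'jump' -> no (count: 0)
  'play' -> no (count: 0)
  'sing' -> no (count: 0)
  'dislike' -> YES, starts with 'dis' (count: 1)
  'disconnect' -> YES, starts with 'dis' (count: 2)
  'walk' -> no (count: 2)
  'preview' -> no (count: 2)
  'talk' -> no (count: 2)
  'preheat' -> no (count: 2)
Total with prefix 'dis': 2

2


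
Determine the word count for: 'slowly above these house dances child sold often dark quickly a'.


Counting words by splitting on spaces:
  Word 1: 'slowly'
  Word 2: 'above'
  Word 3: 'these'
  Word 4: 'house'
  Word 5: 'dances'
  Word 6: 'child'
  Word 7: 'sold'
  Word 8: 'often'
  Word 9: 'dark'
  Word 10: 'quickly'
  Word 11: 'a'
Total words: 11

11


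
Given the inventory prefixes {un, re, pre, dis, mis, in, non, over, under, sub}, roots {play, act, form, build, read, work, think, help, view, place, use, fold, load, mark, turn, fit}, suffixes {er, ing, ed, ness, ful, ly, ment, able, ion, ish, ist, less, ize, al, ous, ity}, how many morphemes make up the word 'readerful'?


Segmenting 'readerful' against the inventory:
  'read' -> root (morpheme 1)
  'er' -> suffix (morpheme 2)
  'ful' -> suffix (morpheme 3)
Total morphemes: 3

3


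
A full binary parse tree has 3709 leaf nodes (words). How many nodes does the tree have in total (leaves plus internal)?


Leaf nodes (terminals): 3709
Internal nodes = n - 1 = 3709 - 1 = 3708
Total = leaves + internal = 3709 + 3708 = 7417

7417


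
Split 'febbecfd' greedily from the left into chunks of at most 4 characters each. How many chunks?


'febbecfd' has 8 characters.
Chunking with max size 4:
  Chunk 1: 'febb' (positions 0-3)
  Chunk 2: 'ecfd' (positions 4-7)
Total chunks: ceil(8 / 4) = 2

2


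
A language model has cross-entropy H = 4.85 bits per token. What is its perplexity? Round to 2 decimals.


Perplexity formula: PP = 2^H
H = 4.85
PP = 2^4.85
Decompose: 2^4.85 = 2^4 * 2^0.85
2^4 = 16, 2^0.85 ~ 1.8025009
PP ~ 16 * 1.8025009 = 28.8400144
Rounded to 2 decimals: 28.84

28.84


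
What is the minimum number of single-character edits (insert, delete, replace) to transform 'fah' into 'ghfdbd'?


Building DP table for s1='fah' (len 3) and s2='ghfdbd' (len 6):
       g  h  f  d  b  d
    0  1  2  3  4  5  6
  f 1  1  2  2  3  4  5
  a 2  2  2  3  3  4  5
  h 3  3  2  3  4  4  5
Edit distance = dp[3][6] = 5

5


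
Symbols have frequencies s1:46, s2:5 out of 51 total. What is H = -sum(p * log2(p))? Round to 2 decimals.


Computing entropy H = -sum(p_i * log2(p_i)):
  s1: p = 46/51 = 0.9020, -p*log2(p) = 0.1343
  s2: p = 5/51 = 0.0980, -p*log2(p) = 0.3285
H = sum of terms = 0.4628
Rounded to 2 decimals: 0.46

0.46


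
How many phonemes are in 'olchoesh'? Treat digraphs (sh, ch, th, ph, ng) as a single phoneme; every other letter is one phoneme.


Parsing 'olchoesh' greedily, digraphs first:
  'o' -> vowel phoneme (phonemes so far: 1)
  'l' -> consonant phoneme (phonemes so far: 2)
  'ch' -> digraph (1 consonant phoneme) (phonemes so far: 3)
  'o' -> vowel phoneme (phonemes so far: 4)
  'e' -> vowel phoneme (phonemes so far: 5)
  'sh' -> digraph (1 consonant phoneme) (phonemes so far: 6)
Total phonemes: 6

6


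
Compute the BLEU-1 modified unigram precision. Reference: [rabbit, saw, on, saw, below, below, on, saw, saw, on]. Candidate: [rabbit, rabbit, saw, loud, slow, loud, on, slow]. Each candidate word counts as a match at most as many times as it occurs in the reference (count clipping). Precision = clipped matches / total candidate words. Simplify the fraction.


Reference word counts: {'below': 2, 'on': 3, 'rabbit': 1, 'saw': 4}
Checking each candidate word (with clipping):
  'rabbit' -> in reference (ref count 1, used 1/1) -> match (matches: 1)
  'rabbit' -> ref count 1 already used up (1/1) -> clipped, no match (matches: 1)
  'saw' -> in reference (ref count 4, used 1/4) -> match (matches: 2)
  'loud' -> not in reference -> no match (matches: 2)
  'slow' -> not in reference -> no match (matches: 2)
  'loud' -> not in reference -> no match (matches: 2)
  'on' -> in reference (ref count 3, used 1/3) -> match (matches: 3)
  'slow' -> not in reference -> no match (matches: 3)
Clipped matches: 3, Candidate length: 8
Precision = 3/8

3/8


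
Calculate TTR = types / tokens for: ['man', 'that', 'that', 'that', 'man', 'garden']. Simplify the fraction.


Tokens: 6
Unique types: ('garden', 'man', 'that') = 3
TTR = 3/6
Simplify: divide both by 3 -> 1/2
TTR = 1/2

1/2


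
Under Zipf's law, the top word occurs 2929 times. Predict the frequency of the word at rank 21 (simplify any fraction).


Zipf's law: freq(rank) = f1 / rank
f1 = 2929, rank = 21
freq = 2929 / 21
GCD(2929, 21) = 1
Simplified: 2929/21

2929/21


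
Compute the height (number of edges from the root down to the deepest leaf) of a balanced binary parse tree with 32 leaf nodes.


In a balanced binary tree with n leaves the deepest leaf is ceil(log2(n)) edges below the root.
log2(32) = 5.0000
ceil(5.0000) = 5
height (edges) = 5

5


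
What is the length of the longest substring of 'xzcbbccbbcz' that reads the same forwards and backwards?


Scanning 'xzcbbccbbcz' for palindromic substrings.
Substring at positions 1-10: 'zcbbccbbcz'.
Check: reverse('zcbbccbbcz') = 'zcbbccbbcz' -> palindrome confirmed.
Neighbouring characters ('x' / '-') break symmetry, so it cannot extend further.
No longer palindromic substring exists; longest length = 10

10


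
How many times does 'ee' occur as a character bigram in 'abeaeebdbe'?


Scanning 'abeaeebdbe' for bigram 'ee':
  Position 0: 'ab' -> no
  Position 1: 'be' -> no
  Position 2: 'ea' -> no
  Position 3: 'ae' -> no
  Position 4: 'ee' -> MATCH
  Position 5: 'eb' -> no
  Position 6: 'bd' -> no
  Position 7: 'db' -> no
  Position 8: 'be' -> no
Total matches: 1

1


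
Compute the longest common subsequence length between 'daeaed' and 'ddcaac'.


DP table for LCS of 'daeaed' and 'ddcaac':
       d  d  c  a  a  c
    0  0  0  0  0  0  0
  d 0  1  1  1  1  1  1
  a 0  1  1  1  2  2  2
  e 0  1  1  1  2  2  2
  a 0  1  1  1  2  3  3
  e 0  1  1  1  2  3  3
  d 0  1  2  2  2  3  3
LCS: 'daa'
LCS length = 3

3


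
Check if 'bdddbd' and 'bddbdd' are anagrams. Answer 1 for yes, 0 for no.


Sort characters of 'bdddbd': 'bbdddd'
Sort characters of 'bddbdd': 'bbdddd'
Sorted forms match -> they ARE anagrams
Result: 1

1


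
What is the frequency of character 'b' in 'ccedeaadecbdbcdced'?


Scanning 'ccedeaadecbdbcdced' for 'b':
  Position 10: 'b' -> MATCH (count: 1)
  Position 12: 'b' -> MATCH (count: 2)
Total occurrences of 'b': 2

2


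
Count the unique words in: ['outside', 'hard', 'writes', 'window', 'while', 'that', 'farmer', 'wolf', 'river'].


Listing all tokens and tracking unique types:
  Token 1: 'outside' -> NEW (unique so far: 1)
  Token 2: 'hard' -> NEW (unique so far: 2)
  Token 3: 'writes' -> NEW (unique so far: 3)
  Token 4: 'window' -> NEW (unique so far: 4)
  Token 5: 'while' -> NEW (unique so far: 5)
  Token 6: 'that' -> NEW (unique so far: 6)
  Token 7: 'farmer' -> NEW (unique so far: 7)
  Token 8: 'wolf' -> NEW (unique so far: 8)
  Token 9: 'river' -> NEW (unique so far: 9)
Unique types: ('farmer', 'hard', 'outside', 'river', 'that', 'while', 'window', 'wolf', 'writes')
Vocabulary size: 9

9


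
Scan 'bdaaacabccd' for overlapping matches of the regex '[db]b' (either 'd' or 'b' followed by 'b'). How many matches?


Pattern: [db]b means either 'd' or 'b' followed by 'b'.
Scanning 'bdaaacabccd' position-by-position:
  Pos 0: window 'bd' -> no
  Pos 1: window 'da' -> no
  Pos 2: window 'aa' -> no
  Pos 3: window 'aa' -> no
  Pos 4: window 'ac' -> no
  Pos 5: window 'ca' -> no
  Pos 6: window 'ab' -> no
  Pos 7: window 'bc' -> no
  Pos 8: window 'cc' -> no
  Pos 9: window 'cd' -> no
  Pos 10: window 'd' -> no
Total matches: 0

0


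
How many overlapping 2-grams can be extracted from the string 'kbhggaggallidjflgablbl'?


String 'kbhggaggallidjflgablbl' has length L = 22.
Number of overlapping n-grams = L - n + 1
Substituting: 22 - 2 + 1 = 21

21


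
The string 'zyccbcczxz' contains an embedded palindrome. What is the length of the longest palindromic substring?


Scanning 'zyccbcczxz' for palindromic substrings.
Substring at positions 2-6: 'ccbcc'.
Check: reverse('ccbcc') = 'ccbcc' -> palindrome confirmed.
Neighbouring characters ('y' / 'z') break symmetry, so it cannot extend further.
No longer palindromic substring exists; longest length = 5

5


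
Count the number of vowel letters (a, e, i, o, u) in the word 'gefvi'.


Scanning each character of 'gefvi':
  Position 1: 'g' -> consonant (running count: 0)
  Position 2: 'e' -> vowel (running count: 1)
  Position 3: 'f' -> consonant (running count: 1)
  Position 4: 'v' -> consonant (running count: 1)
  Position 5: 'i' -> vowel (running count: 2)
Total vowels: 2

2


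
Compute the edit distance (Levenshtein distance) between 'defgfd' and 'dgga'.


Building DP table for s1='defgfd' (len 6) and s2='dgga' (len 4):
       d  g  g  a
    0  1  2  3  4
  d 1  0  1  2  3
  e 2  1  1  2  3
  f 3  2  2  2  3
  g 4  3  2  2  3
  f 5  4  3  3  3
  d 6  5  4  4  4
Edit distance = dp[6][4] = 4

4


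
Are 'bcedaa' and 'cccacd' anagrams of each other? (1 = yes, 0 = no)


Sort characters of 'bcedaa': 'aabcde'
Sort characters of 'cccacd': 'accccd'
Sorted forms differ -> they are NOT anagrams
Result: 0

0


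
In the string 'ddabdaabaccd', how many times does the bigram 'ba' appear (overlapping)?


Scanning 'ddabdaabaccd' for bigram 'ba':
  Position 0: 'dd' -> no
  Position 1: 'da' -> no
  Position 2: 'ab' -> no
  Position 3: 'bd' -> no
  Position 4: 'da' -> no
  Position 5: 'aa' -> no
  Position 6: 'ab' -> no
  Position 7: 'ba' -> MATCH
  Position 8: 'ac' -> no
  Position 9: 'cc' -> no
  Position 10: 'cd' -> no
Total matches: 1

1


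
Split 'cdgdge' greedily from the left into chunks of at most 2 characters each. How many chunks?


'cdgdge' has 6 characters.
Chunking with max size 2:
  Chunk 1: 'cd' (positions 0-1)
  Chunk 2: 'gd' (positions 2-3)
  Chunk 3: 'ge' (positions 4-5)
Total chunks: ceil(6 / 2) = 3

3


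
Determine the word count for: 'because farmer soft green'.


Counting words by splitting on spaces:
  Word 1: 'because'
  Word 2: 'farmer'
  Word 3: 'soft'
  Word 4: 'green'
Total words: 4

4


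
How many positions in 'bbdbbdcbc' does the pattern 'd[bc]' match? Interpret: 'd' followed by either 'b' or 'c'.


Pattern: d[bc] means 'd' followed by either 'b' or 'c'.
Scanning 'bbdbbdcbc' position-by-position:
  Pos 0: window 'bb' -> no
  Pos 1: window 'bd' -> no
  Pos 2: window 'db' -> MATCH
  Pos 3: window 'bb' -> no
  Pos 4: window 'bd' -> no
  Pos 5: window 'dc' -> MATCH
  Pos 6: window 'cb' -> no
  Pos 7: window 'bc' -> no
  Pos 8: window 'c' -> no
Total matches: 2

2


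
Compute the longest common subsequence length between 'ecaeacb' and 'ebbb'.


DP table for LCS of 'ecaeacb' and 'ebbb':
       e  b  b  b
    0  0  0  0  0
  e 0  1  1  1  1
  c 0  1  1  1  1
  a 0  1  1  1  1
  e 0  1  1  1  1
  a 0  1  1  1  1
  c 0  1  1  1  1
  b 0  1  2  2  2
LCS: 'eb'
LCS length = 2

2


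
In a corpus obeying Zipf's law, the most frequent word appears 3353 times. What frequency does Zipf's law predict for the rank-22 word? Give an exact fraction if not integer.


Zipf's law: freq(rank) = f1 / rank
f1 = 3353, rank = 22
freq = 3353 / 22
GCD(3353, 22) = 1
Simplified: 3353/22

3353/22


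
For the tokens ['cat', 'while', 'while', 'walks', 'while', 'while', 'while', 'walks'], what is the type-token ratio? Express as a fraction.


Tokens: 8
Unique types: ('cat', 'walks', 'while') = 3
TTR = 3/8
Already in lowest terms.

3/8


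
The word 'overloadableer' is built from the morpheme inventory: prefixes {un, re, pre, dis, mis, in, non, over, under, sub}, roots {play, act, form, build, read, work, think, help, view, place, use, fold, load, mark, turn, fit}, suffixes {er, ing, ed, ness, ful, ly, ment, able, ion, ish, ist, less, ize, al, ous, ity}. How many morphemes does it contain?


Segmenting 'overloadableer' against the inventory:
  'over' -> prefix (morpheme 1)
  'load' -> root (morpheme 2)
  'able' -> suffix (morpheme 3)
  'er' -> suffix (morpheme 4)
Total morphemes: 4

4


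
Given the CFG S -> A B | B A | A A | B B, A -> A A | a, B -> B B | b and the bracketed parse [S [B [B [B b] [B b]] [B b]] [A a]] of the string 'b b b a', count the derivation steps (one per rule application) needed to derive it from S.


Every bracketed nonterminal node [X ...] in the tree is produced by exactly one rule application.
Reading the tree off as a leftmost derivation:
  Step 1: S  =>  B A   (applied S -> B A)
  Step 2: B A  =>  B B A   (applied B -> B B)
  Step 3: B B A  =>  B B B A   (applied B -> B B)
  Step 4: B B B A  =>  b B B A   (applied B -> b)
  Step 5: b B B A  =>  b b B A   (applied B -> b)
  Step 6: b b B A  =>  b b b A   (applied B -> b)
  Step 7: b b b A  =>  b b b a   (applied A -> a)
Final yield: b b b a
Total rewrite steps: 7

7


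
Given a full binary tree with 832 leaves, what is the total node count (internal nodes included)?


Leaf nodes (terminals): 832
Internal nodes = n - 1 = 832 - 1 = 831
Total = leaves + internal = 832 + 831 = 1663

1663


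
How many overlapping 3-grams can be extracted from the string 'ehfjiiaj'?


String 'ehfjiiaj' has length L = 8.
Number of overlapping n-grams = L - n + 1
Substituting: 8 - 3 + 1 = 6

6


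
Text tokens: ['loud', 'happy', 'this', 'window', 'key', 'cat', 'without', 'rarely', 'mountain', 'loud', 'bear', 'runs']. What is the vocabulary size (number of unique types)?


Listing all tokens and tracking unique types:
  Token 1: 'loud' -> NEW (unique so far: 1)
  Token 2: 'happy' -> NEW (unique so far: 2)
  Token 3: 'this' -> NEW (unique so far: 3)
  Token 4: 'window' -> NEW (unique so far: 4)
  Token 5: 'key' -> NEW (unique so far: 5)
  Token 6: 'cat' -> NEW (unique so far: 6)
  Token 7: 'without' -> NEW (unique so far: 7)
  Token 8: 'rarely' -> NEW (unique so far: 8)
  Token 9: 'mountain' -> NEW (unique so far: 9)
  Token 10: 'loud' -> duplicate (unique so far: 9)
  Token 11: 'bear' -> NEW (unique so far: 10)
  Token 12: 'runs' -> NEW (unique so far: 11)
Unique types: ('bear', 'cat', 'happy', 'key', 'loud', 'mountain', 'rarely', 'runs', 'this', 'window', 'without')
Vocabulary size: 11

11


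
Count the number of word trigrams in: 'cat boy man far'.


Word trigrams from [4] words:
  Trigram 1: (cat boy man)
  Trigram 2: (boy man far)
Total word trigrams: 4 - 2 = 2

2


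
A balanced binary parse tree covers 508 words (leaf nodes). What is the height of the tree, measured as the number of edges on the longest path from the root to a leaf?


In a balanced binary tree with n leaves the deepest leaf is ceil(log2(n)) edges below the root.
log2(508) = 8.9887
ceil(8.9887) = 9
height (edges) = 9

9


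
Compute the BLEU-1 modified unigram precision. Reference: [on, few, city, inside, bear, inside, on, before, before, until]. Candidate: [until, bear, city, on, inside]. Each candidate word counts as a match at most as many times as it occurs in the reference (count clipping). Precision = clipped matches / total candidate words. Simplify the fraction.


Reference word counts: {'bear': 1, 'before': 2, 'city': 1, 'few': 1, 'inside': 2, 'on': 2, 'until': 1}
Checking each candidate word (with clipping):
  'until' -> in reference (ref count 1, used 1/1) -> match (matches: 1)
  'bear' -> in reference (ref count 1, used 1/1) -> match (matches: 2)
  'city' -> in reference (ref count 1, used 1/1) -> match (matches: 3)
  'on' -> in reference (ref count 2, used 1/2) -> match (matches: 4)
  'inside' -> in reference (ref count 2, used 1/2) -> match (matches: 5)
Clipped matches: 5, Candidate length: 5
Precision = 5/5 = 1

1


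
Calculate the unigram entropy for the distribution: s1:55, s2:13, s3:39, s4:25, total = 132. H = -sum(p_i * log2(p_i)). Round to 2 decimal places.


Computing entropy H = -sum(p_i * log2(p_i)):
  s1: p = 55/132 = 0.4167, -p*log2(p) = 0.5263
  s2: p = 13/132 = 0.0985, -p*log2(p) = 0.3293
  s3: p = 39/132 = 0.2955, -p*log2(p) = 0.5197
  s4: p = 25/132 = 0.1894, -p*log2(p) = 0.4546
H = sum of terms = 1.8299
Rounded to 2 decimals: 1.83

1.83


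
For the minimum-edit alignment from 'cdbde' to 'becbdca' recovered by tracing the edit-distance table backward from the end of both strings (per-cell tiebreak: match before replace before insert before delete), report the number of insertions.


Edit distance = 5. Backtracking from cell (5, 7) with preference match > replace > insert > delete,
then listing the resulting alignment 'cdbde' -> 'becbdca' left to right:
  Step 1: insert 'b' [insertion #1]
  Step 2: replace c->e
  Step 3: replace d->c
  Step 4: keep 'b'
  Step 5: keep 'd'
  Step 6: insert 'c' [insertion #2]
  Step 7: replace e->a
Total insertions: 2

2


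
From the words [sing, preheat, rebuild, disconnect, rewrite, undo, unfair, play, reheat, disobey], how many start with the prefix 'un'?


Checking each word for prefix 'un':
  'sing' -> no (count: 0)
  'preheat' -> no (count: 0)
  'rebuild' -> no (count: 0)
  'disconnect' -> no (count: 0)
  'rewrite' -> no (count: 0)
  'undo' -> YES, starts with 'un' (count: 1)
  'unfair' -> YES, starts with 'un' (count: 2)
  'play' -> no (count: 2)
  'reheat' -> no (count: 2)
  'disobey' -> no (count: 2)
Total with prefix 'un': 2

2


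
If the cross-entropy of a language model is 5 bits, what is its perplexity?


Perplexity formula: PP = 2^H
H = 5
PP = 2^5
Steps: 2^1 = 2, 2^2 = 4, 2^3 = 8, 2^4 = 16, 2^5 = 32
PP = 32

32


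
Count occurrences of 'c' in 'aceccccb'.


Scanning 'aceccccb' for 'c':
  Position 1: 'c' -> MATCH (count: 1)
  Position 3: 'c' -> MATCH (count: 2)
  Position 4: 'c' -> MATCH (count: 3)
  Position 5: 'c' -> MATCH (count: 4)
  Position 6: 'c' -> MATCH (count: 5)
Total occurrences of 'c': 5

5


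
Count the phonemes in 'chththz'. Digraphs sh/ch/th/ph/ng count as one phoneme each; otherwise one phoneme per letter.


Parsing 'chththz' greedily, digraphs first:
  'ch' -> digraph (1 consonant phoneme) (phonemes so far: 1)
  'th' -> digraph (1 consonant phoneme) (phonemes so far: 2)
  'th' -> digraph (1 consonant phoneme) (phonemes so far: 3)
  'z' -> consonant phoneme (phonemes so far: 4)
Total phonemes: 4

4


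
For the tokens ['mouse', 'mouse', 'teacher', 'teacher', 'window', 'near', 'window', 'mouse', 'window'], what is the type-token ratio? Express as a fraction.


Tokens: 9
Unique types: ('mouse', 'near', 'teacher', 'window') = 4
TTR = 4/9
Already in lowest terms.

4/9


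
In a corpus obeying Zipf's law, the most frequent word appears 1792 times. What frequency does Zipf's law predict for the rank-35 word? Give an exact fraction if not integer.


Zipf's law: freq(rank) = f1 / rank
f1 = 1792, rank = 35
freq = 1792 / 35
GCD(1792, 35) = 7
Simplified: 256/5

256/5


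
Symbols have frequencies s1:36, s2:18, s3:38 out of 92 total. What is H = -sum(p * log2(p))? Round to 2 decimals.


Computing entropy H = -sum(p_i * log2(p_i)):
  s1: p = 36/92 = 0.3913, -p*log2(p) = 0.5297
  s2: p = 18/92 = 0.1957, -p*log2(p) = 0.4605
  s3: p = 38/92 = 0.4130, -p*log2(p) = 0.5269
H = sum of terms = 1.5171
Rounded to 2 decimals: 1.52

1.52


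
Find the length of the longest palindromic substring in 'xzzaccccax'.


Scanning 'xzzaccccax' for palindromic substrings.
Substring at positions 3-8: 'acccca'.
Check: reverse('acccca') = 'acccca' -> palindrome confirmed.
Neighbouring characters ('z' / 'x') break symmetry, so it cannot extend further.
No longer palindromic substring exists; longest length = 6

6


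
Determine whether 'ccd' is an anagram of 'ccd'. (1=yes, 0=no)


Sort characters of 'ccd': 'ccd'
Sort characters of 'ccd': 'ccd'
Sorted forms match -> they ARE anagrams
Result: 1

1


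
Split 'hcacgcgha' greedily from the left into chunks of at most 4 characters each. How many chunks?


'hcacgcgha' has 9 characters.
Chunking with max size 4:
  Chunk 1: 'hcac' (positions 0-3)
  Chunk 2: 'gcgh' (positions 4-7)
  Chunk 3: 'a' (positions 8-8)
Total chunks: ceil(9 / 4) = 3

3


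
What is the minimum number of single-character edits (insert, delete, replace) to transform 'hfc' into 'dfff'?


Building DP table for s1='hfc' (len 3) and s2='dfff' (len 4):
       d  f  f  f
    0  1  2  3  4
  h 1  1  2  3  4
  f 2  2  1  2  3
  c 3  3  2  2  3
Edit distance = dp[3][4] = 3

3


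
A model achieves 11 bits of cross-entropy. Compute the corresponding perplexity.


Perplexity formula: PP = 2^H
H = 11
PP = 2^11
PP = 2^11 = 2048

2048


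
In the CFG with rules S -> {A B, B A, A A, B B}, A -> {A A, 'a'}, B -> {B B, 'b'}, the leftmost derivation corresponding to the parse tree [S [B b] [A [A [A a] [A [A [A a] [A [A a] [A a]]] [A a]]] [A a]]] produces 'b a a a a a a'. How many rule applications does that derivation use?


Every bracketed nonterminal node [X ...] in the tree is produced by exactly one rule application.
Reading the tree off as a leftmost derivation:
  Step 1: S  =>  B A   (applied S -> B A)
  Step 2: B A  =>  b A   (applied B -> b)
  Step 3: b A  =>  b A A   (applied A -> A A)
  Step 4: b A A  =>  b A A A   (applied A -> A A)
  Step 5: b A A A  =>  b a A A   (applied A -> a)
  Step 6: b a A A  =>  b a A A A   (applied A -> A A)
  Step 7: b a A A A  =>  b a A A A A   (applied A -> A A)
  Step 8: b a A A A A  =>  b a a A A A   (applied A -> a)
  Step 9: b a a A A A  =>  b a a A A A A   (applied A -> A A)
  Step 10: b a a A A A A  =>  b a a a A A A   (applied A -> a)
  Step 11: b a a a A A A  =>  b a a a a A A   (applied A -> a)
  Step 12: b a a a a A A  =>  b a a a a a A   (applied A -> a)
  Step 13: b a a a a a A  =>  b a a a a a a   (applied A -> a)
Final yield: b a a a a a a
Total rewrite steps: 13

13


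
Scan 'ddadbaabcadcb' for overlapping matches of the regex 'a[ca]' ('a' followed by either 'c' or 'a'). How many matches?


Pattern: a[ca] means 'a' followed by either 'c' or 'a'.
Scanning 'ddadbaabcadcb' position-by-position:
  Pos 0: window 'dd' -> no
  Pos 1: window 'da' -> no
  Pos 2: window 'ad' -> no
  Pos 3: window 'db' -> no
  Pos 4: window 'ba' -> no
  Pos 5: window 'aa' -> MATCH
  Pos 6: window 'ab' -> no
  Pos 7: window 'bc' -> no
  Pos 8: window 'ca' -> no
  Pos 9: window 'ad' -> no
  Pos 10: window 'dc' -> no
  Pos 11: window 'cb' -> no
  Pos 12: window 'b' -> no
Total matches: 1

1


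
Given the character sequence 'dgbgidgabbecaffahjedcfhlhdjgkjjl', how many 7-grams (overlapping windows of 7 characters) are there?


String 'dgbgidgabbecaffahjedcfhlhdjgkjjl' has length L = 32.
Number of overlapping n-grams = L - n + 1
Substituting: 32 - 7 + 1 = 26

26


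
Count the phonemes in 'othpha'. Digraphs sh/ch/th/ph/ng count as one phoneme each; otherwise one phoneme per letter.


Parsing 'othpha' greedily, digraphs first:
  'o' -> vowel phoneme (phonemes so far: 1)
  'th' -> digraph (1 consonant phoneme) (phonemes so far: 2)
  'ph' -> digraph (1 consonant phoneme) (phonemes so far: 3)
  'a' -> vowel phoneme (phonemes so far: 4)
Total phonemes: 4

4


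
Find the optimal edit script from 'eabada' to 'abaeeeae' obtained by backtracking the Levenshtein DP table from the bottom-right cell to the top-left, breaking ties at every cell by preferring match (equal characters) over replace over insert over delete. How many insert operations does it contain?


Edit distance = 5. Backtracking from cell (6, 8) with preference match > replace > insert > delete,
then listing the resulting alignment 'eabada' -> 'abaeeeae' left to right:
  Step 1: delete 'e'
  Step 2: keep 'a'
  Step 3: keep 'b'
  Step 4: keep 'a'
  Step 5: insert 'e' [insertion #1]
  Step 6: insert 'e' [insertion #2]
  Step 7: replace d->e
  Step 8: keep 'a'
  Step 9: insert 'e' [insertion #3]
Total insertions: 3

3


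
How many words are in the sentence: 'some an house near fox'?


Counting words by splitting on spaces:
  Word 1: 'some'
  Word 2: 'an'
  Word 3: 'house'
  Word 4: 'near'
  Word 5: 'fox'
Total words: 5

5


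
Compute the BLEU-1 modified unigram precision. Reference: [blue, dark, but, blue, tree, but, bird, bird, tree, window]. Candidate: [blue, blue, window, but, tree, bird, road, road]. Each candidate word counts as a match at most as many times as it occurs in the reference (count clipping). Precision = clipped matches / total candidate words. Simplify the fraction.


Reference word counts: {'bird': 2, 'blue': 2, 'but': 2, 'dark': 1, 'tree': 2, 'window': 1}
Checking each candidate word (with clipping):
  'blue' -> in reference (ref count 2, used 1/2) -> match (matches: 1)
  'blue' -> in reference (ref count 2, used 2/2) -> match (matches: 2)
  'window' -> in reference (ref count 1, used 1/1) -> match (matches: 3)
  'but' -> in reference (ref count 2, used 1/2) -> match (matches: 4)
  'tree' -> in reference (ref count 2, used 1/2) -> match (matches: 5)
  'bird' -> in reference (ref count 2, used 1/2) -> match (matches: 6)
  'road' -> not in reference -> no match (matches: 6)
  'road' -> not in reference -> no match (matches: 6)
Clipped matches: 6, Candidate length: 8
Precision = 6/8 = 3/4

3/4


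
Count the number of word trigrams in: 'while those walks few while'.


Word trigrams from [5] words:
  Trigram 1: (while those walks)
  Trigram 2: (those walks few)
  Trigram 3: (walks few while)
Total word trigrams: 5 - 2 = 3

3


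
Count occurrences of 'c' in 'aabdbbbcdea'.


Scanning 'aabdbbbcdea' for 'c':
  Position 7: 'c' -> MATCH (count: 1)
Total occurrences of 'c': 1

1


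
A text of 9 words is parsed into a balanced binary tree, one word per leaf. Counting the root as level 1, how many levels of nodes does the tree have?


In a balanced binary tree with n leaves the deepest leaf is ceil(log2(n)) edges below the root,
so counting node levels inclusive of root and leaves gives ceil(log2(n)) + 1 levels.
log2(9) = 3.1699
ceil(3.1699) = 4
levels = 4 + 1 = 5

5
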